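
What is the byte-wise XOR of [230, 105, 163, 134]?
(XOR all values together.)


XOR chain: 230 ^ 105 ^ 163 ^ 134 = 170

170


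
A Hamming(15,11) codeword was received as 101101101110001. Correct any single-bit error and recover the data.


Syndrome = 0: no error detected

Data: 10111110001 (no errors)


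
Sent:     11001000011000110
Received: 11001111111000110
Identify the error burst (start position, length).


XOR: 00000111100000000

Burst at position 5, length 4


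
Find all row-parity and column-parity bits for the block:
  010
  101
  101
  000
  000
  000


Row parities: 100000
Column parities: 010

Row P: 100000, Col P: 010, Corner: 1


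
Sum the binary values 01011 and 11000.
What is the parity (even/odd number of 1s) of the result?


01011 = 11
11000 = 24
Sum = 35 = 100011
1s count = 3

odd parity (3 ones in 100011)


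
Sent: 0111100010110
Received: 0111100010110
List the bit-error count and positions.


XOR: 0000000000000

0 errors (received matches sent)


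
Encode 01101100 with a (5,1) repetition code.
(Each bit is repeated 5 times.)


Each bit -> 5 copies

0000011111111110000011111111110000000000


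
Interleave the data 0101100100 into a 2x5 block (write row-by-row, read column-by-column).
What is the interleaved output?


Matrix:
  01011
  00100
Read columns: 0010011010

0010011010


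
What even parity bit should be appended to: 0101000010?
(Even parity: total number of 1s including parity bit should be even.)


Number of 1s in data: 3
Parity bit: 1

1


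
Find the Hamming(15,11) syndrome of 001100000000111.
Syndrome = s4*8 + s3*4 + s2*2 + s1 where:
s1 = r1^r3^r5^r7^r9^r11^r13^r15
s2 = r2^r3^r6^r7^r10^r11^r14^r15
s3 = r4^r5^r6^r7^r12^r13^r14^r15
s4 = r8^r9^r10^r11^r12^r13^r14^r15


s1=1, s2=1, s3=0, s4=1

Syndrome = 11 (error at position 11)


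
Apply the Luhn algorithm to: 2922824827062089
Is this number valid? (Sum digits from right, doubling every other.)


Luhn sum = 81
81 mod 10 = 1

Invalid (Luhn sum mod 10 = 1)


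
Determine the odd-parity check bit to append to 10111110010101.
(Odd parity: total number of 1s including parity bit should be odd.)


Number of 1s in data: 9
Parity bit: 0

0


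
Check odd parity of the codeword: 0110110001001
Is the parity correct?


Number of 1s: 6

No, parity error (6 ones)


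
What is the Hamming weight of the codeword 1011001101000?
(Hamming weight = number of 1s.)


Counting 1s in 1011001101000

6


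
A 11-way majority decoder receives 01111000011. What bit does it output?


Ones: 6 out of 11
Threshold: 6

1 (6/11 voted 1)


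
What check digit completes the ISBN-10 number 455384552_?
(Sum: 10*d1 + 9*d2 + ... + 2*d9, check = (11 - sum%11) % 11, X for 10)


Weighted sum: 253
253 mod 11 = 0

Check digit: 0


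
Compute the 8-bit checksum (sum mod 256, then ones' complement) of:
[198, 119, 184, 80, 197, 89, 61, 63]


Sum = 991 mod 256 = 223
Complement = 32

32


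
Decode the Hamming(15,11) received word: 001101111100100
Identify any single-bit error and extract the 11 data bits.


Syndrome = 0: no error detected

Data: 10111100100 (no errors)


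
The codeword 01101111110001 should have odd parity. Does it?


Number of 1s: 9

Yes, parity is correct (9 ones)


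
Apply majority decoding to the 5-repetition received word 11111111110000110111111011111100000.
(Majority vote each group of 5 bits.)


Groups: 11111, 11111, 00001, 10111, 11101, 11111, 00000
Majority votes: 1101110

1101110


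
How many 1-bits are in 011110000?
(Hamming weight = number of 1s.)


Counting 1s in 011110000

4


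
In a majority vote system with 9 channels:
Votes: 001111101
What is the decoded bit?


Ones: 6 out of 9
Threshold: 5

1 (6/9 voted 1)


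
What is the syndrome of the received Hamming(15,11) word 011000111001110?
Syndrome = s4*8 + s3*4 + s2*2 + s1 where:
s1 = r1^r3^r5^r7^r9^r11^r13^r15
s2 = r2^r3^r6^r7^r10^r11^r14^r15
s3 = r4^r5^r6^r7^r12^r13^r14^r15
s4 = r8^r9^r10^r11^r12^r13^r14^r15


s1=0, s2=0, s3=0, s4=1

Syndrome = 8 (error at position 8)


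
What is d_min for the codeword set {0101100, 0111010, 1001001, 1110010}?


Comparing all pairs, minimum distance: 2
Can detect 1 errors, correct 0 errors

2


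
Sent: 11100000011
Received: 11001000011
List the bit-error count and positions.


XOR: 00101000000

2 error(s) at position(s): 2, 4


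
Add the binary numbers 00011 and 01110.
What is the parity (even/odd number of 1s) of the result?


00011 = 3
01110 = 14
Sum = 17 = 10001
1s count = 2

even parity (2 ones in 10001)


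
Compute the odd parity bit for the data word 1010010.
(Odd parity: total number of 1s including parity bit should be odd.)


Number of 1s in data: 3
Parity bit: 0

0


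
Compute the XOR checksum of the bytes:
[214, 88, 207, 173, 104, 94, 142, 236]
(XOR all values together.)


XOR chain: 214 ^ 88 ^ 207 ^ 173 ^ 104 ^ 94 ^ 142 ^ 236 = 184

184


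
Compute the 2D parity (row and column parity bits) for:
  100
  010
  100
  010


Row parities: 1111
Column parities: 000

Row P: 1111, Col P: 000, Corner: 0


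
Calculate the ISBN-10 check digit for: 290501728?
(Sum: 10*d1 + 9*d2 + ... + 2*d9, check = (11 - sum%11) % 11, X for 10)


Weighted sum: 191
191 mod 11 = 4

Check digit: 7


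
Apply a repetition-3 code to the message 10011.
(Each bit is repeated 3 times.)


Each bit -> 3 copies

111000000111111


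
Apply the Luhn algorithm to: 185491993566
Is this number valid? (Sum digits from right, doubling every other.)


Luhn sum = 63
63 mod 10 = 3

Invalid (Luhn sum mod 10 = 3)


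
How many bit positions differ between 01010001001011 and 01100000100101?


XOR: 00110001101110
Count of 1s: 7

7


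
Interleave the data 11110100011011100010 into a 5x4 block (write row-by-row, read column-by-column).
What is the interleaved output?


Matrix:
  1111
  0100
  0110
  1110
  0010
Read columns: 10010111101011110000

10010111101011110000


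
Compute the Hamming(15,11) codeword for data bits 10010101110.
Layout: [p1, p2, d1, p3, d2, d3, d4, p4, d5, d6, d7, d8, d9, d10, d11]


Parity bits: p1=1, p2=0, p3=0, p4=0

101000100101110


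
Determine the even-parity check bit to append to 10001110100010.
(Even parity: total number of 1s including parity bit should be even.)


Number of 1s in data: 6
Parity bit: 0

0


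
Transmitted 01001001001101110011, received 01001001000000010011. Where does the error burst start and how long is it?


XOR: 00000000001101100000

Burst at position 10, length 5


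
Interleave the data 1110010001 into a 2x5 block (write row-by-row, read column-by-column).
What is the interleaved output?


Matrix:
  11100
  10001
Read columns: 1110100001

1110100001


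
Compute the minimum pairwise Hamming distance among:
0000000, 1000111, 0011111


Comparing all pairs, minimum distance: 3
Can detect 2 errors, correct 1 errors

3


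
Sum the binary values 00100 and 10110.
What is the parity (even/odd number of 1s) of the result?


00100 = 4
10110 = 22
Sum = 26 = 11010
1s count = 3

odd parity (3 ones in 11010)


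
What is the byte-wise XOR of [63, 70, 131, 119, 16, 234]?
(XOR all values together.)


XOR chain: 63 ^ 70 ^ 131 ^ 119 ^ 16 ^ 234 = 119

119


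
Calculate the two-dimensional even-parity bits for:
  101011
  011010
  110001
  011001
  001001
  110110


Row parities: 011100
Column parities: 100110

Row P: 011100, Col P: 100110, Corner: 1


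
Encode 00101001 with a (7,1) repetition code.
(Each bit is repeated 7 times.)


Each bit -> 7 copies

00000000000000111111100000001111111000000000000001111111


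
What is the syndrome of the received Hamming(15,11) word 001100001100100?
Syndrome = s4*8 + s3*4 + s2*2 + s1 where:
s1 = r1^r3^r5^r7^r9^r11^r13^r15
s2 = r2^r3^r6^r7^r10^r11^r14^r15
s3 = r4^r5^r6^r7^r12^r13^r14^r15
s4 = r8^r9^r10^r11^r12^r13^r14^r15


s1=1, s2=0, s3=0, s4=1

Syndrome = 9 (error at position 9)


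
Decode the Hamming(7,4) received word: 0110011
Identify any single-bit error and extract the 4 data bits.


Syndrome = 0: no error detected

Data: 1011 (no errors)


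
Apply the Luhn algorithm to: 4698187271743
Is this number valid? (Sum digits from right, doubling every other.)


Luhn sum = 69
69 mod 10 = 9

Invalid (Luhn sum mod 10 = 9)


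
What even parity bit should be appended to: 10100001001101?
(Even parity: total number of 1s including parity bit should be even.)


Number of 1s in data: 6
Parity bit: 0

0


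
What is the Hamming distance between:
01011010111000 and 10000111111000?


XOR: 11011101000000
Count of 1s: 6

6


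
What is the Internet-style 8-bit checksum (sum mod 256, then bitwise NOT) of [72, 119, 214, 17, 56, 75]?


Sum = 553 mod 256 = 41
Complement = 214

214


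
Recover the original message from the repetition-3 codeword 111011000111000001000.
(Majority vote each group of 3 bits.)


Groups: 111, 011, 000, 111, 000, 001, 000
Majority votes: 1101000

1101000


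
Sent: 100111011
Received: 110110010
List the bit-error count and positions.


XOR: 010001001

3 error(s) at position(s): 1, 5, 8


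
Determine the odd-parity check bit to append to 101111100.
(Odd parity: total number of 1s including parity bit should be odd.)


Number of 1s in data: 6
Parity bit: 1

1


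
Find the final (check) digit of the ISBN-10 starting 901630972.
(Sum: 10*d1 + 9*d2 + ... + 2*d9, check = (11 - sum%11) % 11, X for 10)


Weighted sum: 219
219 mod 11 = 10

Check digit: 1


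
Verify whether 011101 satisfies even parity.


Number of 1s: 4

Yes, parity is correct (4 ones)


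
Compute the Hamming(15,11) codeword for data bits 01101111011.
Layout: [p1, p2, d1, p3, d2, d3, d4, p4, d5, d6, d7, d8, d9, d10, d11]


Parity bits: p1=0, p2=1, p3=1, p4=0

010111001111011


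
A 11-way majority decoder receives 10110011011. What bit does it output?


Ones: 7 out of 11
Threshold: 6

1 (7/11 voted 1)


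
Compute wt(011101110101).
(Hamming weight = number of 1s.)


Counting 1s in 011101110101

8


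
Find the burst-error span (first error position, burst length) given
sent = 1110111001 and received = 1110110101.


XOR: 0000001100

Burst at position 6, length 2


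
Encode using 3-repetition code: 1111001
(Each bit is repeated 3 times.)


Each bit -> 3 copies

111111111111000000111


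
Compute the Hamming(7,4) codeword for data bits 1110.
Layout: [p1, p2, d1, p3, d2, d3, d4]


Parity bits: p1=0, p2=0, p3=0

0010110


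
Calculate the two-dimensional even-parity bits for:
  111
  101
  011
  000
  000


Row parities: 10000
Column parities: 001

Row P: 10000, Col P: 001, Corner: 1


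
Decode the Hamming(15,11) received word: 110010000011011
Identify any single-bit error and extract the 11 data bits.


Syndrome = 0: no error detected

Data: 01000011011 (no errors)


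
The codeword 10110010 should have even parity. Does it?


Number of 1s: 4

Yes, parity is correct (4 ones)


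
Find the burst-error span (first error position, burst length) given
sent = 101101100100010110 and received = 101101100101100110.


XOR: 000000000001110000

Burst at position 11, length 3


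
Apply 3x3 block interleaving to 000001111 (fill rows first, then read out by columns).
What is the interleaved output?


Matrix:
  000
  001
  111
Read columns: 001001011

001001011


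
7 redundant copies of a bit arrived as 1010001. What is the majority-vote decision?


Ones: 3 out of 7
Threshold: 4

0 (3/7 voted 1)


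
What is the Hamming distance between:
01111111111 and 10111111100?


XOR: 11000000011
Count of 1s: 4

4


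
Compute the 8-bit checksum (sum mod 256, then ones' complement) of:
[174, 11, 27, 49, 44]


Sum = 305 mod 256 = 49
Complement = 206

206


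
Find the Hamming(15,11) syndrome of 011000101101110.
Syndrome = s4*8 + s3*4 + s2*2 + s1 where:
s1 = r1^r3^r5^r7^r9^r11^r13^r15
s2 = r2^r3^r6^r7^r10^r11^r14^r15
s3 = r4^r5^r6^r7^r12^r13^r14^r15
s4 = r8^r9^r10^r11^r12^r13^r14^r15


s1=0, s2=1, s3=0, s4=1

Syndrome = 10 (error at position 10)


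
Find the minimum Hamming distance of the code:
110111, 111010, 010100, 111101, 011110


Comparing all pairs, minimum distance: 2
Can detect 1 errors, correct 0 errors

2


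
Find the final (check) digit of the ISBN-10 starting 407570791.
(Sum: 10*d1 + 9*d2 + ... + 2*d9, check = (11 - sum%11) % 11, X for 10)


Weighted sum: 230
230 mod 11 = 10

Check digit: 1


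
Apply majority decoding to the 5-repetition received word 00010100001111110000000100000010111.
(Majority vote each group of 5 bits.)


Groups: 00010, 10000, 11111, 10000, 00010, 00000, 10111
Majority votes: 0010001

0010001


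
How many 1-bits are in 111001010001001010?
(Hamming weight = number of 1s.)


Counting 1s in 111001010001001010

8


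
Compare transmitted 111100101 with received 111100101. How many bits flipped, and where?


XOR: 000000000

0 errors (received matches sent)


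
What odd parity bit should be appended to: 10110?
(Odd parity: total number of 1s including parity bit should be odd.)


Number of 1s in data: 3
Parity bit: 0

0


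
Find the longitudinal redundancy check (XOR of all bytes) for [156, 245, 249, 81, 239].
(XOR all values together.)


XOR chain: 156 ^ 245 ^ 249 ^ 81 ^ 239 = 46

46


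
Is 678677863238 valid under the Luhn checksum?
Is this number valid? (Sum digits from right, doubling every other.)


Luhn sum = 70
70 mod 10 = 0

Valid (Luhn sum mod 10 = 0)


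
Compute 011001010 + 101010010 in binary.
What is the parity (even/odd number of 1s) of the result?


011001010 = 202
101010010 = 338
Sum = 540 = 1000011100
1s count = 4

even parity (4 ones in 1000011100)


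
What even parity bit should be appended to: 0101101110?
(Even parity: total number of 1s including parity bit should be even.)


Number of 1s in data: 6
Parity bit: 0

0


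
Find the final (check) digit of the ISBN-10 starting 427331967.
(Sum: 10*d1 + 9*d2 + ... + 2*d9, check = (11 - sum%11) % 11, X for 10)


Weighted sum: 226
226 mod 11 = 6

Check digit: 5


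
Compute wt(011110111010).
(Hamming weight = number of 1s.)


Counting 1s in 011110111010

8


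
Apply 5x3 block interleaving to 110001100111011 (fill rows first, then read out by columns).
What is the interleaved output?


Matrix:
  110
  001
  100
  111
  011
Read columns: 101101001101011

101101001101011


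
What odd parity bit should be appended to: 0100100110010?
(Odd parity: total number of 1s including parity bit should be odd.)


Number of 1s in data: 5
Parity bit: 0

0


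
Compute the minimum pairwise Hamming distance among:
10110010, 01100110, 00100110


Comparing all pairs, minimum distance: 1
Can detect 0 errors, correct 0 errors

1


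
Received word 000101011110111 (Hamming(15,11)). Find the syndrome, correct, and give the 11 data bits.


Syndrome = 14: error at position 14

Data: 00101110101 (corrected bit 14)


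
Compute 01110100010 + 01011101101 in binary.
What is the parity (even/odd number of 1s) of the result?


01110100010 = 930
01011101101 = 749
Sum = 1679 = 11010001111
1s count = 7

odd parity (7 ones in 11010001111)


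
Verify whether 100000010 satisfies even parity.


Number of 1s: 2

Yes, parity is correct (2 ones)


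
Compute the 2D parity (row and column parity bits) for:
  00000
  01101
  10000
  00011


Row parities: 0110
Column parities: 11110

Row P: 0110, Col P: 11110, Corner: 0


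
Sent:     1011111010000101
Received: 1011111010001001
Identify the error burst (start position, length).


XOR: 0000000000001100

Burst at position 12, length 2


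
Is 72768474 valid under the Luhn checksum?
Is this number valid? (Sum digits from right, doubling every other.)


Luhn sum = 38
38 mod 10 = 8

Invalid (Luhn sum mod 10 = 8)


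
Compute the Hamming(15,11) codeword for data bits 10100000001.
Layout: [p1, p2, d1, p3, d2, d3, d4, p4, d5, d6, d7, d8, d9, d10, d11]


Parity bits: p1=0, p2=1, p3=0, p4=1

011001010000001


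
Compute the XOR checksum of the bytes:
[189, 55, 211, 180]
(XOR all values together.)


XOR chain: 189 ^ 55 ^ 211 ^ 180 = 237

237


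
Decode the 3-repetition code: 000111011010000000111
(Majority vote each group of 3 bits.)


Groups: 000, 111, 011, 010, 000, 000, 111
Majority votes: 0110001

0110001


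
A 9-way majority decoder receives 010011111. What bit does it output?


Ones: 6 out of 9
Threshold: 5

1 (6/9 voted 1)


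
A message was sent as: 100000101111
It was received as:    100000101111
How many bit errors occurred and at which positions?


XOR: 000000000000

0 errors (received matches sent)


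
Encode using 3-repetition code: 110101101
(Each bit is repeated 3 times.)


Each bit -> 3 copies

111111000111000111111000111


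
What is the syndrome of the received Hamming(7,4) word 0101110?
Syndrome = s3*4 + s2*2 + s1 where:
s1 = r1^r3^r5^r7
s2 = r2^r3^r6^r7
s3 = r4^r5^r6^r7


s1=1, s2=0, s3=1

Syndrome = 5 (error at position 5)


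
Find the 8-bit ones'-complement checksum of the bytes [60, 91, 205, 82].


Sum = 438 mod 256 = 182
Complement = 73

73


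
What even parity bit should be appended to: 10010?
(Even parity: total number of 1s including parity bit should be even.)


Number of 1s in data: 2
Parity bit: 0

0


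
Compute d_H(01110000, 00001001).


XOR: 01111001
Count of 1s: 5

5


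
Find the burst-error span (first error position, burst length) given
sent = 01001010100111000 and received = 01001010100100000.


XOR: 00000000000011000

Burst at position 12, length 2


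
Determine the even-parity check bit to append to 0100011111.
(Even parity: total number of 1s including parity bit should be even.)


Number of 1s in data: 6
Parity bit: 0

0


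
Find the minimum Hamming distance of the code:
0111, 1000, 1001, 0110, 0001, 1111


Comparing all pairs, minimum distance: 1
Can detect 0 errors, correct 0 errors

1


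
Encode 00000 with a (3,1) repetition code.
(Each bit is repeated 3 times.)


Each bit -> 3 copies

000000000000000


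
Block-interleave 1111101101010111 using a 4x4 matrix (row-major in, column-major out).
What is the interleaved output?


Matrix:
  1111
  1011
  0101
  0111
Read columns: 1100101111011111

1100101111011111


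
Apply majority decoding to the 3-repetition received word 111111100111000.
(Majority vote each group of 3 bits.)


Groups: 111, 111, 100, 111, 000
Majority votes: 11010

11010


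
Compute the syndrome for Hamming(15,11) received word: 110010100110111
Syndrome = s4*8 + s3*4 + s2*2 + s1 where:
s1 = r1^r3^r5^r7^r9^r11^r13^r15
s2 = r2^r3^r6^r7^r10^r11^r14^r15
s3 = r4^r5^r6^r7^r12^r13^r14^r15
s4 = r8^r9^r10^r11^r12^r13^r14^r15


s1=0, s2=0, s3=1, s4=1

Syndrome = 12 (error at position 12)


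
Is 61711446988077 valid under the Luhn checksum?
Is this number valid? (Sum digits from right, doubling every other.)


Luhn sum = 66
66 mod 10 = 6

Invalid (Luhn sum mod 10 = 6)


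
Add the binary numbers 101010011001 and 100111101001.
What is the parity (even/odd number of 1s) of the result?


101010011001 = 2713
100111101001 = 2537
Sum = 5250 = 1010010000010
1s count = 4

even parity (4 ones in 1010010000010)


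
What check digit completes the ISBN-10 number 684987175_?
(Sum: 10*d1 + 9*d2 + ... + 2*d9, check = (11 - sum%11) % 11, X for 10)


Weighted sum: 345
345 mod 11 = 4

Check digit: 7


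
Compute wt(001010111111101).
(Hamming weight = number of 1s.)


Counting 1s in 001010111111101

10


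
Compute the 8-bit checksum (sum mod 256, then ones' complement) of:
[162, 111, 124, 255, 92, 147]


Sum = 891 mod 256 = 123
Complement = 132

132


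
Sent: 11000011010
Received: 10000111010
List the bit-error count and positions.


XOR: 01000100000

2 error(s) at position(s): 1, 5


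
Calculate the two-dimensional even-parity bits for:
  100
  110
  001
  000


Row parities: 1010
Column parities: 011

Row P: 1010, Col P: 011, Corner: 0


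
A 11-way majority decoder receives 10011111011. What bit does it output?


Ones: 8 out of 11
Threshold: 6

1 (8/11 voted 1)


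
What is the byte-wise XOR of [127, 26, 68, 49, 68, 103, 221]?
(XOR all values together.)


XOR chain: 127 ^ 26 ^ 68 ^ 49 ^ 68 ^ 103 ^ 221 = 238

238


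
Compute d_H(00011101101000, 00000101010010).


XOR: 00011000111010
Count of 1s: 6

6


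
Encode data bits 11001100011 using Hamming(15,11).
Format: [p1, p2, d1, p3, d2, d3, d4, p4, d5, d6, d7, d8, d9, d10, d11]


Parity bits: p1=0, p2=0, p3=1, p4=0

001110001100011


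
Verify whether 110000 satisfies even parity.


Number of 1s: 2

Yes, parity is correct (2 ones)


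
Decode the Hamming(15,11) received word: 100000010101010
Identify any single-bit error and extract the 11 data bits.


Syndrome = 1: error at position 1

Data: 00000101010 (corrected bit 1)


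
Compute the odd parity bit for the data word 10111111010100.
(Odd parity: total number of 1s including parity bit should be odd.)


Number of 1s in data: 9
Parity bit: 0

0


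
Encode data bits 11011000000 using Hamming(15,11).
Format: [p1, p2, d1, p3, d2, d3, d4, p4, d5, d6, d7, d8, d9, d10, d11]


Parity bits: p1=0, p2=0, p3=0, p4=1

001010111000000


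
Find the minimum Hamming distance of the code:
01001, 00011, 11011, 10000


Comparing all pairs, minimum distance: 2
Can detect 1 errors, correct 0 errors

2


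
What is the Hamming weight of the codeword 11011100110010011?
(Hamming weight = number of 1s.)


Counting 1s in 11011100110010011

10


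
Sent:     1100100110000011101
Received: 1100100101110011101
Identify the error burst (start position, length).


XOR: 0000000011110000000

Burst at position 8, length 4


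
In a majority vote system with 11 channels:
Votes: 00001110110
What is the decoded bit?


Ones: 5 out of 11
Threshold: 6

0 (5/11 voted 1)


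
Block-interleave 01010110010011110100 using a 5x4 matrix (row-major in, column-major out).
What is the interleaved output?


Matrix:
  0101
  0110
  0100
  1111
  0100
Read columns: 00010111110101010010

00010111110101010010


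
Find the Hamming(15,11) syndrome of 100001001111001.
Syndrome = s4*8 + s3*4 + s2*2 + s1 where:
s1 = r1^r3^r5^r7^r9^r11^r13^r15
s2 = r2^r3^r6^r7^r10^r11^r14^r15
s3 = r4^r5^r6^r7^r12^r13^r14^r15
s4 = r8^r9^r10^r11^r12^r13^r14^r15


s1=0, s2=0, s3=1, s4=1

Syndrome = 12 (error at position 12)


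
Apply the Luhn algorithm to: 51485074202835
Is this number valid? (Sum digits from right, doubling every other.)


Luhn sum = 55
55 mod 10 = 5

Invalid (Luhn sum mod 10 = 5)


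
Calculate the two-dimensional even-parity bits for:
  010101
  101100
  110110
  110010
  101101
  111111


Row parities: 110100
Column parities: 101111

Row P: 110100, Col P: 101111, Corner: 1


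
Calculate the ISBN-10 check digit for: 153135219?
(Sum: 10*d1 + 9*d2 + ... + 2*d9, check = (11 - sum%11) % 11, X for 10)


Weighted sum: 158
158 mod 11 = 4

Check digit: 7


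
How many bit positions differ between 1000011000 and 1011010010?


XOR: 0011001010
Count of 1s: 4

4


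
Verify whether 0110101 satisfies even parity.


Number of 1s: 4

Yes, parity is correct (4 ones)


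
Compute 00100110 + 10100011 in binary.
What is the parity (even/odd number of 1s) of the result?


00100110 = 38
10100011 = 163
Sum = 201 = 11001001
1s count = 4

even parity (4 ones in 11001001)


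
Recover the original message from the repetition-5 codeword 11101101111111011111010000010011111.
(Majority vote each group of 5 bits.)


Groups: 11101, 10111, 11110, 11111, 01000, 00100, 11111
Majority votes: 1111001

1111001


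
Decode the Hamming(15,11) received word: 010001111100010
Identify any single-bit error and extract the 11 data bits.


Syndrome = 6: error at position 6

Data: 00011100010 (corrected bit 6)


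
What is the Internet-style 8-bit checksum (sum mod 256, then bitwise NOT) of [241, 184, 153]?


Sum = 578 mod 256 = 66
Complement = 189

189


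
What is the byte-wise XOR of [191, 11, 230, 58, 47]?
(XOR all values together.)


XOR chain: 191 ^ 11 ^ 230 ^ 58 ^ 47 = 71

71


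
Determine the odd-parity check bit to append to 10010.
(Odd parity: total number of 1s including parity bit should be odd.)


Number of 1s in data: 2
Parity bit: 1

1


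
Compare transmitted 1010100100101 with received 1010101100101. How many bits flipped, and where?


XOR: 0000001000000

1 error(s) at position(s): 6


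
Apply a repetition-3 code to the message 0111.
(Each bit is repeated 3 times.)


Each bit -> 3 copies

000111111111


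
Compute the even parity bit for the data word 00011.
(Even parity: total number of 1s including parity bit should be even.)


Number of 1s in data: 2
Parity bit: 0

0


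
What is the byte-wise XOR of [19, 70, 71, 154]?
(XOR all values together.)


XOR chain: 19 ^ 70 ^ 71 ^ 154 = 136

136


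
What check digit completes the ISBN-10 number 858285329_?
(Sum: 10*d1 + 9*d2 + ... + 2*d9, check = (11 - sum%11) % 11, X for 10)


Weighted sum: 312
312 mod 11 = 4

Check digit: 7


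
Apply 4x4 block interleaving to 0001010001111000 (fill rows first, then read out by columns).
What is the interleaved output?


Matrix:
  0001
  0100
  0111
  1000
Read columns: 0001011000101010

0001011000101010


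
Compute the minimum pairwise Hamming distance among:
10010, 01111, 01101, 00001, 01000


Comparing all pairs, minimum distance: 1
Can detect 0 errors, correct 0 errors

1


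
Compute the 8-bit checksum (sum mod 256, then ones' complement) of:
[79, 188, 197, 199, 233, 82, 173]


Sum = 1151 mod 256 = 127
Complement = 128

128


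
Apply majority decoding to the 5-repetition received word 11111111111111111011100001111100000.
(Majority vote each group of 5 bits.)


Groups: 11111, 11111, 11111, 11011, 10000, 11111, 00000
Majority votes: 1111010

1111010


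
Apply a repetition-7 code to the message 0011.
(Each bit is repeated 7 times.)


Each bit -> 7 copies

0000000000000011111111111111


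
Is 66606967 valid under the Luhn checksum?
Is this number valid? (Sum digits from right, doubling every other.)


Luhn sum = 34
34 mod 10 = 4

Invalid (Luhn sum mod 10 = 4)


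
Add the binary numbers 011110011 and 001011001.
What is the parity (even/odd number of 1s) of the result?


011110011 = 243
001011001 = 89
Sum = 332 = 101001100
1s count = 4

even parity (4 ones in 101001100)


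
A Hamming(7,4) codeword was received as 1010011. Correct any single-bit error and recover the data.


Syndrome = 3: error at position 3

Data: 0011 (corrected bit 3)


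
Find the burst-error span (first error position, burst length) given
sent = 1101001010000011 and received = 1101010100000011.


XOR: 0000011110000000

Burst at position 5, length 4


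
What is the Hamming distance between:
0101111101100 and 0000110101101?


XOR: 0101001000001
Count of 1s: 4

4


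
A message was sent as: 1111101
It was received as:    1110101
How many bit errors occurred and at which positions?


XOR: 0001000

1 error(s) at position(s): 3


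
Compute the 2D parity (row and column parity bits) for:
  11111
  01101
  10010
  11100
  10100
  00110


Row parities: 110100
Column parities: 01110

Row P: 110100, Col P: 01110, Corner: 1


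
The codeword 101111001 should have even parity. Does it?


Number of 1s: 6

Yes, parity is correct (6 ones)


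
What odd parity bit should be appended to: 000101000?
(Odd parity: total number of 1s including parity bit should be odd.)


Number of 1s in data: 2
Parity bit: 1

1


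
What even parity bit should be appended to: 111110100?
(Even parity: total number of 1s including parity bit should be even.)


Number of 1s in data: 6
Parity bit: 0

0


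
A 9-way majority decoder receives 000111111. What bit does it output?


Ones: 6 out of 9
Threshold: 5

1 (6/9 voted 1)


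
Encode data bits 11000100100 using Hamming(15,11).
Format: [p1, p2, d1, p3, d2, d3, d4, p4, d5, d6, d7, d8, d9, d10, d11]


Parity bits: p1=1, p2=0, p3=0, p4=0

101010000100100


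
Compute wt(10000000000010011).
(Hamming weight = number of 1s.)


Counting 1s in 10000000000010011

4


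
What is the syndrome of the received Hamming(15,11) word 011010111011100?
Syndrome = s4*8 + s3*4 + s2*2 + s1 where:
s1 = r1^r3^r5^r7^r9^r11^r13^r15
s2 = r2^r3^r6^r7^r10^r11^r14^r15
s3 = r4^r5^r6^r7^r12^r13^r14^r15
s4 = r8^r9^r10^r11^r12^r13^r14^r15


s1=0, s2=0, s3=0, s4=1

Syndrome = 8 (error at position 8)


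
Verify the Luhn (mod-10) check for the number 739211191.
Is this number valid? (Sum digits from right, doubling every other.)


Luhn sum = 40
40 mod 10 = 0

Valid (Luhn sum mod 10 = 0)


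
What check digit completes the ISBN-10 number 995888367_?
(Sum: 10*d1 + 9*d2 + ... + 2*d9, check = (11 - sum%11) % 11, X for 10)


Weighted sum: 399
399 mod 11 = 3

Check digit: 8


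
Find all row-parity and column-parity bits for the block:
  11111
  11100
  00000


Row parities: 110
Column parities: 00011

Row P: 110, Col P: 00011, Corner: 0


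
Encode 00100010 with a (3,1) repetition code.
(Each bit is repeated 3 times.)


Each bit -> 3 copies

000000111000000000111000


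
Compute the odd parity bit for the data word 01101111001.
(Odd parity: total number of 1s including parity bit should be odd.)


Number of 1s in data: 7
Parity bit: 0

0


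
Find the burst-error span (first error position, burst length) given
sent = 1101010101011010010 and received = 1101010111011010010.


XOR: 0000000010000000000

Burst at position 8, length 1


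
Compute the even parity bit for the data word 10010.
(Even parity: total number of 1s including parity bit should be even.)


Number of 1s in data: 2
Parity bit: 0

0


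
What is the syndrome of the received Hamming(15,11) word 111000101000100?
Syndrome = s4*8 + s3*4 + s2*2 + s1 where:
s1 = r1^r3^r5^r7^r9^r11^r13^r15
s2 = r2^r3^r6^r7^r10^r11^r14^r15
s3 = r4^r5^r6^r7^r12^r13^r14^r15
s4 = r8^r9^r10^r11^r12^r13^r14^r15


s1=1, s2=1, s3=0, s4=0

Syndrome = 3 (error at position 3)


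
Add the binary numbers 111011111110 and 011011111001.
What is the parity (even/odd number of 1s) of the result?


111011111110 = 3838
011011111001 = 1785
Sum = 5623 = 1010111110111
1s count = 10

even parity (10 ones in 1010111110111)


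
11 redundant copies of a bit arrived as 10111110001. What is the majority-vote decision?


Ones: 7 out of 11
Threshold: 6

1 (7/11 voted 1)


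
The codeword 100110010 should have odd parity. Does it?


Number of 1s: 4

No, parity error (4 ones)


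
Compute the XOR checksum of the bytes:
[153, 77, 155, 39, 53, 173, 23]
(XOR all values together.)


XOR chain: 153 ^ 77 ^ 155 ^ 39 ^ 53 ^ 173 ^ 23 = 231

231


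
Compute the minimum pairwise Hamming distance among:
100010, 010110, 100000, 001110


Comparing all pairs, minimum distance: 1
Can detect 0 errors, correct 0 errors

1


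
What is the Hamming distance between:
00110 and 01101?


XOR: 01011
Count of 1s: 3

3


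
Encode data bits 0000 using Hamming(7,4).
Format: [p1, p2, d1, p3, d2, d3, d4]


Parity bits: p1=0, p2=0, p3=0

0000000


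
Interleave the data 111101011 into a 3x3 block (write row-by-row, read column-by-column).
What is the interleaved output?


Matrix:
  111
  101
  011
Read columns: 110101111

110101111


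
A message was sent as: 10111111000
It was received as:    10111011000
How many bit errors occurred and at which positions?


XOR: 00000100000

1 error(s) at position(s): 5


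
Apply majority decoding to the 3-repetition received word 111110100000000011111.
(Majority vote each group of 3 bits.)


Groups: 111, 110, 100, 000, 000, 011, 111
Majority votes: 1100011

1100011


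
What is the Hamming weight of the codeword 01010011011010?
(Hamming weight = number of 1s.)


Counting 1s in 01010011011010

7


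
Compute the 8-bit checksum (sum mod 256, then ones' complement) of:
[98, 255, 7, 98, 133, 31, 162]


Sum = 784 mod 256 = 16
Complement = 239

239


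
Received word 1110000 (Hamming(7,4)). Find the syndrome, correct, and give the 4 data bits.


Syndrome = 0: no error detected

Data: 1000 (no errors)


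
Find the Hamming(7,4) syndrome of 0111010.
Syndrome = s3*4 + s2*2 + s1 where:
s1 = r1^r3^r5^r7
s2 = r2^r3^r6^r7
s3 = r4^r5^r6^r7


s1=1, s2=1, s3=0

Syndrome = 3 (error at position 3)


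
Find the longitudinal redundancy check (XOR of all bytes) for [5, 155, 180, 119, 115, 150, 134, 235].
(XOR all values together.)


XOR chain: 5 ^ 155 ^ 180 ^ 119 ^ 115 ^ 150 ^ 134 ^ 235 = 213

213


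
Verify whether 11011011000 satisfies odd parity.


Number of 1s: 6

No, parity error (6 ones)


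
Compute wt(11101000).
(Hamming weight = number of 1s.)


Counting 1s in 11101000

4


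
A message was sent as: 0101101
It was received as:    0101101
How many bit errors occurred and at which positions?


XOR: 0000000

0 errors (received matches sent)


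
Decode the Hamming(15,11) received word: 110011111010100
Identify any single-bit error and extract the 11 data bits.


Syndrome = 0: no error detected

Data: 01111010100 (no errors)


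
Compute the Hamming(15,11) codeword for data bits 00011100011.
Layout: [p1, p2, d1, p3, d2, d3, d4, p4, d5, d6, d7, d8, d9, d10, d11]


Parity bits: p1=1, p2=0, p3=1, p4=0

100100101100011


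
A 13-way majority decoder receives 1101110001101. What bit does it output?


Ones: 8 out of 13
Threshold: 7

1 (8/13 voted 1)


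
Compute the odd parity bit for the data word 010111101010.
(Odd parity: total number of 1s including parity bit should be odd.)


Number of 1s in data: 7
Parity bit: 0

0


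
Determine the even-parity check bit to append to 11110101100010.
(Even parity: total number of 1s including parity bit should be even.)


Number of 1s in data: 8
Parity bit: 0

0


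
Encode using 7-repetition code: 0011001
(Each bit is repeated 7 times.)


Each bit -> 7 copies

0000000000000011111111111111000000000000001111111


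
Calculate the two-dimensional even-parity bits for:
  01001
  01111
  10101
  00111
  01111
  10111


Row parities: 001100
Column parities: 01100

Row P: 001100, Col P: 01100, Corner: 0


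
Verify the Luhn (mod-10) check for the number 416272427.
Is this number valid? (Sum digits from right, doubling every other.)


Luhn sum = 42
42 mod 10 = 2

Invalid (Luhn sum mod 10 = 2)


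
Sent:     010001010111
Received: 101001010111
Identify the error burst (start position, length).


XOR: 111000000000

Burst at position 0, length 3


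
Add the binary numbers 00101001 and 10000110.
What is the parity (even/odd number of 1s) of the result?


00101001 = 41
10000110 = 134
Sum = 175 = 10101111
1s count = 6

even parity (6 ones in 10101111)


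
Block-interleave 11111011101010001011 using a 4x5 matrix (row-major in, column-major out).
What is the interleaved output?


Matrix:
  11111
  01110
  10100
  01011
Read columns: 10101101111011011001

10101101111011011001


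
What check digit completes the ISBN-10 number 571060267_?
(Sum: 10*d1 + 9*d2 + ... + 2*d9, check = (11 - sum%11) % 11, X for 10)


Weighted sum: 197
197 mod 11 = 10

Check digit: 1


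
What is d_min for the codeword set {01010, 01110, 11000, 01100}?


Comparing all pairs, minimum distance: 1
Can detect 0 errors, correct 0 errors

1


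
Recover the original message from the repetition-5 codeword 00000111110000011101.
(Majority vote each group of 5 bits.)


Groups: 00000, 11111, 00000, 11101
Majority votes: 0101

0101


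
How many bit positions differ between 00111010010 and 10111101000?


XOR: 10000111010
Count of 1s: 5

5


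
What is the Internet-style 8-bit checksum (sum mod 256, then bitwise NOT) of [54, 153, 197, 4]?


Sum = 408 mod 256 = 152
Complement = 103

103


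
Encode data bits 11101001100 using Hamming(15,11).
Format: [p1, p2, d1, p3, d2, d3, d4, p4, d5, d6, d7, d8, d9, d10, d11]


Parity bits: p1=0, p2=0, p3=0, p4=1

001011011001100


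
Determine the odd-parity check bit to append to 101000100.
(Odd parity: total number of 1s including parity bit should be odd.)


Number of 1s in data: 3
Parity bit: 0

0


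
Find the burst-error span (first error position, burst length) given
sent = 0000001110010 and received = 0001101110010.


XOR: 0001100000000

Burst at position 3, length 2


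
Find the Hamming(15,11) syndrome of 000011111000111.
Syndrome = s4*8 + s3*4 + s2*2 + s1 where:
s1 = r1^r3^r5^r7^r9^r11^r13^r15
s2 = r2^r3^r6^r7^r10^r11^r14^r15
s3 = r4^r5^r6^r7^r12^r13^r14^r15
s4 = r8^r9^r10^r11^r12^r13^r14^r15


s1=1, s2=0, s3=0, s4=1

Syndrome = 9 (error at position 9)


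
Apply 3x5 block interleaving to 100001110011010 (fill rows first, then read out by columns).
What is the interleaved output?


Matrix:
  10000
  11100
  11010
Read columns: 111011010001000

111011010001000


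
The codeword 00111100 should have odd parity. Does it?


Number of 1s: 4

No, parity error (4 ones)


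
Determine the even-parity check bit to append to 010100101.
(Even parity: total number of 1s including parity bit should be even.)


Number of 1s in data: 4
Parity bit: 0

0


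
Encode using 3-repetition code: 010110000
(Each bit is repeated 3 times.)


Each bit -> 3 copies

000111000111111000000000000


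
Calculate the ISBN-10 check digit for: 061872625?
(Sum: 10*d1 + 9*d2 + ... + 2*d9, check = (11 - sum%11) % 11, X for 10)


Weighted sum: 210
210 mod 11 = 1

Check digit: X


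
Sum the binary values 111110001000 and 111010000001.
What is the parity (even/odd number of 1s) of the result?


111110001000 = 3976
111010000001 = 3713
Sum = 7689 = 1111000001001
1s count = 6

even parity (6 ones in 1111000001001)


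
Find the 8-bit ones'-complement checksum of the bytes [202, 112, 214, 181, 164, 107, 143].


Sum = 1123 mod 256 = 99
Complement = 156

156


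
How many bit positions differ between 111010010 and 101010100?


XOR: 010000110
Count of 1s: 3

3


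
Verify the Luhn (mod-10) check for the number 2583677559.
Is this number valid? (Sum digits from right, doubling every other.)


Luhn sum = 49
49 mod 10 = 9

Invalid (Luhn sum mod 10 = 9)


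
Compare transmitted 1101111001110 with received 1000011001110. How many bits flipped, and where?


XOR: 0101100000000

3 error(s) at position(s): 1, 3, 4


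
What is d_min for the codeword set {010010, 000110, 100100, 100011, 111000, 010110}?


Comparing all pairs, minimum distance: 1
Can detect 0 errors, correct 0 errors

1


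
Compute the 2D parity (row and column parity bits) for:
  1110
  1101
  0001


Row parities: 111
Column parities: 0010

Row P: 111, Col P: 0010, Corner: 1


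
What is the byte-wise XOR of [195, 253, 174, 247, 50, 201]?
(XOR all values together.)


XOR chain: 195 ^ 253 ^ 174 ^ 247 ^ 50 ^ 201 = 156

156


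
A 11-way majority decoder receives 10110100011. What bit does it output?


Ones: 6 out of 11
Threshold: 6

1 (6/11 voted 1)


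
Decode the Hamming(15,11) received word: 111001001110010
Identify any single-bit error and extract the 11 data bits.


Syndrome = 0: no error detected

Data: 10101110010 (no errors)
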